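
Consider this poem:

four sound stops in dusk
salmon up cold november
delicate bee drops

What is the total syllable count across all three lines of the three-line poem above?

Line 1: "four sound stops in dusk": 1+1+1+1+1 = 5
Line 2: "salmon up cold november": 2+1+1+3 = 7
Line 3: "delicate bee drops": 3+1+1 = 5
Total: 5 + 7 + 5 = 17

17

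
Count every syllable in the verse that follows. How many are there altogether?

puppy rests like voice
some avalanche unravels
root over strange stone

17

Line 1: "puppy rests like voice": 2+1+1+1 = 5
Line 2: "some avalanche unravels": 1+3+3 = 7
Line 3: "root over strange stone": 1+2+1+1 = 5
Total: 5 + 7 + 5 = 17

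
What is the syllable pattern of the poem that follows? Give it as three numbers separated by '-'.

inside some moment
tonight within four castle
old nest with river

5-7-5

Line 1: inside (2), some (1), moment (2) → 5
Line 2: tonight (2), within (2), four (1), castle (2) → 7
Line 3: old (1), nest (1), with (1), river (2) → 5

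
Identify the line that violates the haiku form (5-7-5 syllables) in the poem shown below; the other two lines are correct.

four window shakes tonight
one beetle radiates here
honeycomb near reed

Line 1

Line 1: four (1), window (2), shakes (1), tonight (2) → 6 (expected 5)
Line 2: one (1), beetle (2), radiates (3), here (1) → 7 ✓
Line 3: honeycomb (3), near (1), reed (1) → 5 ✓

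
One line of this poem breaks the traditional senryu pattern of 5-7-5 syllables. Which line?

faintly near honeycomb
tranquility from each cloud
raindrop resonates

Line 1: faintly (2), near (1), honeycomb (3) → 6 (expected 5)
Line 2: tranquility (4), from (1), each (1), cloud (1) → 7 ✓
Line 3: raindrop (2), resonates (3) → 5 ✓

Line 1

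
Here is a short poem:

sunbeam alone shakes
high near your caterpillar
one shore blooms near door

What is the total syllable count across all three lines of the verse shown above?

17

Line 1: sunbeam (2), alone (2), shakes (1) → 5
Line 2: high (1), near (1), your (1), caterpillar (4) → 7
Line 3: one (1), shore (1), blooms (1), near (1), door (1) → 5
Total: 5 + 7 + 5 = 17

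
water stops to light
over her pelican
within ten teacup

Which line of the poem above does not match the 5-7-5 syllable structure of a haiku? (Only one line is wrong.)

Line 2

Line 1: water (2), stops (1), to (1), light (1) → 5 ✓
Line 2: over (2), her (1), pelican (3) → 6 (expected 7)
Line 3: within (2), ten (1), teacup (2) → 5 ✓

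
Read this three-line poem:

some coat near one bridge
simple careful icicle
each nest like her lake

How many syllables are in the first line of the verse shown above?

5

The first line: some (1), coat (1), near (1), one (1), bridge (1) → 5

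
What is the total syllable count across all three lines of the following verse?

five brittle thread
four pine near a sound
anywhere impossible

16

Line 1: five(1) + brittle(2) + thread(1) = 4
Line 2: four(1) + pine(1) + near(1) + a(1) + sound(1) = 5
Line 3: anywhere(3) + impossible(4) = 7
Total: 4 + 5 + 7 = 16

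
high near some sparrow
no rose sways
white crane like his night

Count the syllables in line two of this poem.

3

Line two: "no rose sways": 1+1+1 = 3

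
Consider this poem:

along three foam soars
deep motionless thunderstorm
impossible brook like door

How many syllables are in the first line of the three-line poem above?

5

The first line: along(2) + three(1) + foam(1) + soars(1) = 5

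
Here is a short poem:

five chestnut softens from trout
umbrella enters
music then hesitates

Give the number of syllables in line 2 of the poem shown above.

Line 2: umbrella (3), enters (2) → 5

5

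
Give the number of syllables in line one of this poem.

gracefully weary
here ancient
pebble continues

Line one: gracefully (3), weary (2) → 5

5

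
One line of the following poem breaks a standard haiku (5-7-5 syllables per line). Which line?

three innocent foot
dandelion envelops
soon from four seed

Line 1: "three innocent foot": 1+3+1 = 5 ✓
Line 2: "dandelion envelops": 4+3 = 7 ✓
Line 3: "soon from four seed": 1+1+1+1 = 4 (expected 5)

The third line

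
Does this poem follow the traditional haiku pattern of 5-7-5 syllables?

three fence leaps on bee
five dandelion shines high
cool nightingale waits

Yes

Line 1: three (1), fence (1), leaps (1), on (1), bee (1) → 5 ✓
Line 2: five (1), dandelion (4), shines (1), high (1) → 7 ✓
Line 3: cool (1), nightingale (3), waits (1) → 5 ✓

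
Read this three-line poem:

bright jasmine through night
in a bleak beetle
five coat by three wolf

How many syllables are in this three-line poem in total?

Line 1: bright (1), jasmine (2), through (1), night (1) → 5
Line 2: in (1), a (1), bleak (1), beetle (2) → 5
Line 3: five (1), coat (1), by (1), three (1), wolf (1) → 5
Total: 5 + 5 + 5 = 15

15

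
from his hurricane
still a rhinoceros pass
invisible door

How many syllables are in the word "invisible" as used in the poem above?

4

"invisible" has 4 syllables.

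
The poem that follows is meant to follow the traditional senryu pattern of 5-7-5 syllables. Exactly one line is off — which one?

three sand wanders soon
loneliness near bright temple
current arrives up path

The third line

Line 1: three (1), sand (1), wanders (2), soon (1) → 5 ✓
Line 2: loneliness (3), near (1), bright (1), temple (2) → 7 ✓
Line 3: current (2), arrives (2), up (1), path (1) → 6 (expected 5)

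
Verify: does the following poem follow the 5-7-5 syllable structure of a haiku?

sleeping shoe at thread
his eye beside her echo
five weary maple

Line 1: sleeping (2), shoe (1), at (1), thread (1) → 5 ✓
Line 2: his (1), eye (1), beside (2), her (1), echo (2) → 7 ✓
Line 3: five (1), weary (2), maple (2) → 5 ✓

Yes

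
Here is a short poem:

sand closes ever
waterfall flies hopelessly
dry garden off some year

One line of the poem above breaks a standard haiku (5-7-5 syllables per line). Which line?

Line 1: "sand closes ever": 1+2+2 = 5 ✓
Line 2: "waterfall flies hopelessly": 3+1+3 = 7 ✓
Line 3: "dry garden off some year": 1+2+1+1+1 = 6 (expected 5)

Line 3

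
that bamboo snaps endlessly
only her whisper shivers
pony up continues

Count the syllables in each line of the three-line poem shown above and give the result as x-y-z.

Line 1: that (1), bamboo (2), snaps (1), endlessly (3) → 7
Line 2: only (2), her (1), whisper (2), shivers (2) → 7
Line 3: pony (2), up (1), continues (3) → 6

7-7-6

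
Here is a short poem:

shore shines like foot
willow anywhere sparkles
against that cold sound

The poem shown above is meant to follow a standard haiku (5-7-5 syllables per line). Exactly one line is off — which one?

Line 1: shore (1), shines (1), like (1), foot (1) → 4 (expected 5)
Line 2: willow (2), anywhere (3), sparkles (2) → 7 ✓
Line 3: against (2), that (1), cold (1), sound (1) → 5 ✓

The first line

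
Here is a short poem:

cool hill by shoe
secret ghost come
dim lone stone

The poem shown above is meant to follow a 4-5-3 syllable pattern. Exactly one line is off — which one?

Line 2

Line 1: "cool hill by shoe": 1+1+1+1 = 4 ✓
Line 2: "secret ghost come": 2+1+1 = 4 (expected 5)
Line 3: "dim lone stone": 1+1+1 = 3 ✓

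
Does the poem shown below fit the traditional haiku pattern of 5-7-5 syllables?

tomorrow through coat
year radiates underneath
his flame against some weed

Line 1: tomorrow(3) + through(1) + coat(1) = 5 ✓
Line 2: year(1) + radiates(3) + underneath(3) = 7 ✓
Line 3: his(1) + flame(1) + against(2) + some(1) + weed(1) = 6 (expected 5)

No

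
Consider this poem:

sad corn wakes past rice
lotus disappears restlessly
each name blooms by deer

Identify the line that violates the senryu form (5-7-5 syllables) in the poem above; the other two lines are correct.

Line 1: "sad corn wakes past rice": 1+1+1+1+1 = 5 ✓
Line 2: "lotus disappears restlessly": 2+3+3 = 8 (expected 7)
Line 3: "each name blooms by deer": 1+1+1+1+1 = 5 ✓

The second line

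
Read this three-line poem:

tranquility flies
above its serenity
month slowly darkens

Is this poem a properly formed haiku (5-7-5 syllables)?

Line 1: tranquility(4) + flies(1) = 5 ✓
Line 2: above(2) + its(1) + serenity(4) = 7 ✓
Line 3: month(1) + slowly(2) + darkens(2) = 5 ✓

Yes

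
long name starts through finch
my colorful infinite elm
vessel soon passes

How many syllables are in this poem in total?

Line 1: long(1) + name(1) + starts(1) + through(1) + finch(1) = 5
Line 2: my(1) + colorful(3) + infinite(3) + elm(1) = 8
Line 3: vessel(2) + soon(1) + passes(2) = 5
Total: 5 + 8 + 5 = 18

18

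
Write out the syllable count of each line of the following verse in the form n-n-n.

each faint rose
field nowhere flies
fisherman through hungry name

3-4-7

Line 1: each (1), faint (1), rose (1) → 3
Line 2: field (1), nowhere (2), flies (1) → 4
Line 3: fisherman (3), through (1), hungry (2), name (1) → 7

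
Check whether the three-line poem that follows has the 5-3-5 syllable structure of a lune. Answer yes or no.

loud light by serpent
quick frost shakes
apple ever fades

Line 1: loud(1) + light(1) + by(1) + serpent(2) = 5 ✓
Line 2: quick(1) + frost(1) + shakes(1) = 3 ✓
Line 3: apple(2) + ever(2) + fades(1) = 5 ✓

Yes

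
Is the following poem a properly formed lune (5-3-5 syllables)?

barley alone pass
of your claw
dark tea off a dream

Yes

Line 1: "barley alone pass": 2+2+1 = 5 ✓
Line 2: "of your claw": 1+1+1 = 3 ✓
Line 3: "dark tea off a dream": 1+1+1+1+1 = 5 ✓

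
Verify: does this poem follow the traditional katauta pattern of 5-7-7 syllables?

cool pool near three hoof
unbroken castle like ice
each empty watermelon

Yes

Line 1: "cool pool near three hoof": 1+1+1+1+1 = 5 ✓
Line 2: "unbroken castle like ice": 3+2+1+1 = 7 ✓
Line 3: "each empty watermelon": 1+2+4 = 7 ✓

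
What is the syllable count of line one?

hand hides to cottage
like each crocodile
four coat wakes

Line one: "hand hides to cottage": 1+1+1+2 = 5

5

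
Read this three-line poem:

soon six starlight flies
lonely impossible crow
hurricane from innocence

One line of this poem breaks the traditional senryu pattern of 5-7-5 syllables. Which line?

Line 1: soon (1), six (1), starlight (2), flies (1) → 5 ✓
Line 2: lonely (2), impossible (4), crow (1) → 7 ✓
Line 3: hurricane (3), from (1), innocence (3) → 7 (expected 5)

Line 3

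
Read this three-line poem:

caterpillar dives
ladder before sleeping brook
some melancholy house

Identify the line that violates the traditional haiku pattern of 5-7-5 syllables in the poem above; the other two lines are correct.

Line 3

Line 1: "caterpillar dives": 4+1 = 5 ✓
Line 2: "ladder before sleeping brook": 2+2+2+1 = 7 ✓
Line 3: "some melancholy house": 1+4+1 = 6 (expected 5)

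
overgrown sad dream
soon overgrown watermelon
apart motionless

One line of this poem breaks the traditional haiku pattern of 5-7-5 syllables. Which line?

The second line

Line 1: overgrown(3) + sad(1) + dream(1) = 5 ✓
Line 2: soon(1) + overgrown(3) + watermelon(4) = 8 (expected 7)
Line 3: apart(2) + motionless(3) = 5 ✓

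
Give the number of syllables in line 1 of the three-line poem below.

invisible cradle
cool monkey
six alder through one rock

Line 1: invisible (4), cradle (2) → 6

6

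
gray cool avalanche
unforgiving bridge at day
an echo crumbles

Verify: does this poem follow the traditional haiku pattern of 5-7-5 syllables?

Line 1: gray (1), cool (1), avalanche (3) → 5 ✓
Line 2: unforgiving (4), bridge (1), at (1), day (1) → 7 ✓
Line 3: an (1), echo (2), crumbles (2) → 5 ✓

Yes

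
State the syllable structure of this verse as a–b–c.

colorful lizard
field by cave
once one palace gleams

Line 1: "colorful lizard": 3+2 = 5
Line 2: "field by cave": 1+1+1 = 3
Line 3: "once one palace gleams": 1+1+2+1 = 5

5–3–5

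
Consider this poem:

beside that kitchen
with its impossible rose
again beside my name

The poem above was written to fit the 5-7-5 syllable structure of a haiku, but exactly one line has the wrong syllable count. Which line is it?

Line 1: beside(2) + that(1) + kitchen(2) = 5 ✓
Line 2: with(1) + its(1) + impossible(4) + rose(1) = 7 ✓
Line 3: again(2) + beside(2) + my(1) + name(1) = 6 (expected 5)

The third line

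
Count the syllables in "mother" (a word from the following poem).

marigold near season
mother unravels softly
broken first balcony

2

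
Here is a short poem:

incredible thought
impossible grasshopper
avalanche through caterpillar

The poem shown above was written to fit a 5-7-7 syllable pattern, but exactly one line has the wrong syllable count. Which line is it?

The third line

Line 1: incredible (4), thought (1) → 5 ✓
Line 2: impossible (4), grasshopper (3) → 7 ✓
Line 3: avalanche (3), through (1), caterpillar (4) → 8 (expected 7)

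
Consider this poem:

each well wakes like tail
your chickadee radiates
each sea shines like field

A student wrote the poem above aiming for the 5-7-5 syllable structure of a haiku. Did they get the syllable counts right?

Line 1: each (1), well (1), wakes (1), like (1), tail (1) → 5 ✓
Line 2: your (1), chickadee (3), radiates (3) → 7 ✓
Line 3: each (1), sea (1), shines (1), like (1), field (1) → 5 ✓

Yes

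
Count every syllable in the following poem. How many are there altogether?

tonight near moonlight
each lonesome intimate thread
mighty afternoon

Line 1: "tonight near moonlight": 2+1+2 = 5
Line 2: "each lonesome intimate thread": 1+2+3+1 = 7
Line 3: "mighty afternoon": 2+3 = 5
Total: 5 + 7 + 5 = 17

17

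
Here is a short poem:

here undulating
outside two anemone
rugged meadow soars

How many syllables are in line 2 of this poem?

Line 2: outside (2), two (1), anemone (4) → 7

7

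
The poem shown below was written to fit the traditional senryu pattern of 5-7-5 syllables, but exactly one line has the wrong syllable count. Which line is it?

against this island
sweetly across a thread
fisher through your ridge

Line 1: "against this island": 2+1+2 = 5 ✓
Line 2: "sweetly across a thread": 2+2+1+1 = 6 (expected 7)
Line 3: "fisher through your ridge": 2+1+1+1 = 5 ✓

Line 2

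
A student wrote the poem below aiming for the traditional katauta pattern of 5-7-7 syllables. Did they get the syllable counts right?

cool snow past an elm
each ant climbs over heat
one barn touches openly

Line 1: cool(1) + snow(1) + past(1) + an(1) + elm(1) = 5 ✓
Line 2: each(1) + ant(1) + climbs(1) + over(2) + heat(1) = 6 (expected 7)
Line 3: one(1) + barn(1) + touches(2) + openly(3) = 7 ✓

No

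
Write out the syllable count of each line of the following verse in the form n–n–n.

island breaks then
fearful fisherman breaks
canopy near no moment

4–6–7

Line 1: island(2) + breaks(1) + then(1) = 4
Line 2: fearful(2) + fisherman(3) + breaks(1) = 6
Line 3: canopy(3) + near(1) + no(1) + moment(2) = 7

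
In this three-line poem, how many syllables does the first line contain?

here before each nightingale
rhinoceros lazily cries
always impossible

7

The first line: here (1), before (2), each (1), nightingale (3) → 7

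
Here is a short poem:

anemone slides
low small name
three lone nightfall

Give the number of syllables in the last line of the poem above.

4

The last line: three (1), lone (1), nightfall (2) → 4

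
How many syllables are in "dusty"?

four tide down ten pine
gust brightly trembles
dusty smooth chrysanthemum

2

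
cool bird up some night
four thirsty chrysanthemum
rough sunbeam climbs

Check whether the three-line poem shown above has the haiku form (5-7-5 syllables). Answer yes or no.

Line 1: cool (1), bird (1), up (1), some (1), night (1) → 5 ✓
Line 2: four (1), thirsty (2), chrysanthemum (4) → 7 ✓
Line 3: rough (1), sunbeam (2), climbs (1) → 4 (expected 5)

No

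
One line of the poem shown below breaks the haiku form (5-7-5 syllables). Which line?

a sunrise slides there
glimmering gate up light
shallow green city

Line 2

Line 1: "a sunrise slides there": 1+2+1+1 = 5 ✓
Line 2: "glimmering gate up light": 3+1+1+1 = 6 (expected 7)
Line 3: "shallow green city": 2+1+2 = 5 ✓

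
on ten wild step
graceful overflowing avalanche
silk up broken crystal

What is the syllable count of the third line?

6

The third line: silk (1), up (1), broken (2), crystal (2) → 6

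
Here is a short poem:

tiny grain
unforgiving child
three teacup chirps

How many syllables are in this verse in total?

12

Line 1: tiny (2), grain (1) → 3
Line 2: unforgiving (4), child (1) → 5
Line 3: three (1), teacup (2), chirps (1) → 4
Total: 3 + 5 + 4 = 12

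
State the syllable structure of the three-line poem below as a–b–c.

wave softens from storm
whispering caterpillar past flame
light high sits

Line 1: wave(1) + softens(2) + from(1) + storm(1) = 5
Line 2: whispering(3) + caterpillar(4) + past(1) + flame(1) = 9
Line 3: light(1) + high(1) + sits(1) = 3

5–9–3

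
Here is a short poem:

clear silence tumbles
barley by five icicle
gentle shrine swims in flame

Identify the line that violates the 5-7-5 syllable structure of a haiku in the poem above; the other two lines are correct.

Line 1: clear(1) + silence(2) + tumbles(2) = 5 ✓
Line 2: barley(2) + by(1) + five(1) + icicle(3) = 7 ✓
Line 3: gentle(2) + shrine(1) + swims(1) + in(1) + flame(1) = 6 (expected 5)

Line 3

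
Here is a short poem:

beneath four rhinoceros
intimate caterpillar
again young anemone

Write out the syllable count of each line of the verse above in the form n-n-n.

7-7-7

Line 1: beneath(2) + four(1) + rhinoceros(4) = 7
Line 2: intimate(3) + caterpillar(4) = 7
Line 3: again(2) + young(1) + anemone(4) = 7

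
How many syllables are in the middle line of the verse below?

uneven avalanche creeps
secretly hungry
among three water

5

The middle line: secretly (3), hungry (2) → 5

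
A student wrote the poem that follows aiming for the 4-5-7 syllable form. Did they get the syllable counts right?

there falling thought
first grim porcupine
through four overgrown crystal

Line 1: "there falling thought": 1+2+1 = 4 ✓
Line 2: "first grim porcupine": 1+1+3 = 5 ✓
Line 3: "through four overgrown crystal": 1+1+3+2 = 7 ✓

Yes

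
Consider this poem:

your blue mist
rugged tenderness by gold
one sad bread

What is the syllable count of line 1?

3

Line 1: your(1) + blue(1) + mist(1) = 3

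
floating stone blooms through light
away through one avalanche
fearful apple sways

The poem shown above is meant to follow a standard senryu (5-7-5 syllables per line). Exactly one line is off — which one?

The first line

Line 1: "floating stone blooms through light": 2+1+1+1+1 = 6 (expected 5)
Line 2: "away through one avalanche": 2+1+1+3 = 7 ✓
Line 3: "fearful apple sways": 2+2+1 = 5 ✓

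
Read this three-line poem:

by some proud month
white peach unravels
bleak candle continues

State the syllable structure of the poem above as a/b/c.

4/5/6

Line 1: by(1) + some(1) + proud(1) + month(1) = 4
Line 2: white(1) + peach(1) + unravels(3) = 5
Line 3: bleak(1) + candle(2) + continues(3) = 6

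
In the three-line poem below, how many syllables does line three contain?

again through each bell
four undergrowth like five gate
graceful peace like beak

Line three: graceful(2) + peace(1) + like(1) + beak(1) = 5

5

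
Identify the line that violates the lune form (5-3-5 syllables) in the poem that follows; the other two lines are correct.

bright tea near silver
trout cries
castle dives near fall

Line 1: "bright tea near silver": 1+1+1+2 = 5 ✓
Line 2: "trout cries": 1+1 = 2 (expected 3)
Line 3: "castle dives near fall": 2+1+1+1 = 5 ✓

Line 2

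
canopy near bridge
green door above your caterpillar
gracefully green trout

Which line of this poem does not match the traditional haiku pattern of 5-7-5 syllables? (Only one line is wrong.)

Line 1: "canopy near bridge": 3+1+1 = 5 ✓
Line 2: "green door above your caterpillar": 1+1+2+1+4 = 9 (expected 7)
Line 3: "gracefully green trout": 3+1+1 = 5 ✓

Line 2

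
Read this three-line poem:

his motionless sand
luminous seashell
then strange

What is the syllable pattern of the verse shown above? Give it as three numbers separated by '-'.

Line 1: his(1) + motionless(3) + sand(1) = 5
Line 2: luminous(3) + seashell(2) = 5
Line 3: then(1) + strange(1) = 2

5-5-2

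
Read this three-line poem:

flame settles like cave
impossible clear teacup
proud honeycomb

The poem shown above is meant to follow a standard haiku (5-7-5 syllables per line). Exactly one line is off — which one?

Line 3

Line 1: flame (1), settles (2), like (1), cave (1) → 5 ✓
Line 2: impossible (4), clear (1), teacup (2) → 7 ✓
Line 3: proud (1), honeycomb (3) → 4 (expected 5)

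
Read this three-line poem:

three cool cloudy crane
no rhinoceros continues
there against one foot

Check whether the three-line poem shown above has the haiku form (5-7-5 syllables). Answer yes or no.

No

Line 1: "three cool cloudy crane": 1+1+2+1 = 5 ✓
Line 2: "no rhinoceros continues": 1+4+3 = 8 (expected 7)
Line 3: "there against one foot": 1+2+1+1 = 5 ✓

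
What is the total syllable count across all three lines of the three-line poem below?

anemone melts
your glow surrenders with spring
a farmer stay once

17

Line 1: anemone(4) + melts(1) = 5
Line 2: your(1) + glow(1) + surrenders(3) + with(1) + spring(1) = 7
Line 3: a(1) + farmer(2) + stay(1) + once(1) = 5
Total: 5 + 7 + 5 = 17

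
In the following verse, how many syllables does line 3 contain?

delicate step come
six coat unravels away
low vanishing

Line 3: low (1), vanishing (3) → 4

4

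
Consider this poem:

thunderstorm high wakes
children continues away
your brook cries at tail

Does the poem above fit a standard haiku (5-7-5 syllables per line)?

Yes

Line 1: "thunderstorm high wakes": 3+1+1 = 5 ✓
Line 2: "children continues away": 2+3+2 = 7 ✓
Line 3: "your brook cries at tail": 1+1+1+1+1 = 5 ✓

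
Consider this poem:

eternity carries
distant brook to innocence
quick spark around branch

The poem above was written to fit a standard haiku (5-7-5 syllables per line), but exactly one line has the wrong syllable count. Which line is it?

Line 1: eternity(4) + carries(2) = 6 (expected 5)
Line 2: distant(2) + brook(1) + to(1) + innocence(3) = 7 ✓
Line 3: quick(1) + spark(1) + around(2) + branch(1) = 5 ✓

Line 1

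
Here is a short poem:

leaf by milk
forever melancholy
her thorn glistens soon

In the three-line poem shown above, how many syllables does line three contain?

5

Line three: "her thorn glistens soon": 1+1+2+1 = 5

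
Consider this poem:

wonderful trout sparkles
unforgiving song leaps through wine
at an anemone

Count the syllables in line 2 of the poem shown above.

Line 2: unforgiving (4), song (1), leaps (1), through (1), wine (1) → 8

8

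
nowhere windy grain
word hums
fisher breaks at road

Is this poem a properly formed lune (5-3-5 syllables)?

No

Line 1: nowhere (2), windy (2), grain (1) → 5 ✓
Line 2: word (1), hums (1) → 2 (expected 3)
Line 3: fisher (2), breaks (1), at (1), road (1) → 5 ✓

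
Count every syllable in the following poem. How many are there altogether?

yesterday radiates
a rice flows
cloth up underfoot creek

15

Line 1: yesterday (3), radiates (3) → 6
Line 2: a (1), rice (1), flows (1) → 3
Line 3: cloth (1), up (1), underfoot (3), creek (1) → 6
Total: 6 + 3 + 6 = 15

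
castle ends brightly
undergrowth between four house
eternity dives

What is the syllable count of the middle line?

The middle line: undergrowth (3), between (2), four (1), house (1) → 7

7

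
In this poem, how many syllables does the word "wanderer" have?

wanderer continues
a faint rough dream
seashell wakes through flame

3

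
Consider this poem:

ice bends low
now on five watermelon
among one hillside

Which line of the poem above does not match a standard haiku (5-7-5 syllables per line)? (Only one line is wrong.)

Line 1

Line 1: "ice bends low": 1+1+1 = 3 (expected 5)
Line 2: "now on five watermelon": 1+1+1+4 = 7 ✓
Line 3: "among one hillside": 2+1+2 = 5 ✓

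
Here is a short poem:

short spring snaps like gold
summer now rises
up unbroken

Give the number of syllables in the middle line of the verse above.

5

The middle line: summer(2) + now(1) + rises(2) = 5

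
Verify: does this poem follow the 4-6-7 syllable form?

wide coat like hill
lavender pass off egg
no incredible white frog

Yes

Line 1: wide(1) + coat(1) + like(1) + hill(1) = 4 ✓
Line 2: lavender(3) + pass(1) + off(1) + egg(1) = 6 ✓
Line 3: no(1) + incredible(4) + white(1) + frog(1) = 7 ✓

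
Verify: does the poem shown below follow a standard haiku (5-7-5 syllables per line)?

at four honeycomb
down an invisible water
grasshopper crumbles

No

Line 1: at (1), four (1), honeycomb (3) → 5 ✓
Line 2: down (1), an (1), invisible (4), water (2) → 8 (expected 7)
Line 3: grasshopper (3), crumbles (2) → 5 ✓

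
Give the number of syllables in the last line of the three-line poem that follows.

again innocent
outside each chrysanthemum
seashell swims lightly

The last line: seashell(2) + swims(1) + lightly(2) = 5

5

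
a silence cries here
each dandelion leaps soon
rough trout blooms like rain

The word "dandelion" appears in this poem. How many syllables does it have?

4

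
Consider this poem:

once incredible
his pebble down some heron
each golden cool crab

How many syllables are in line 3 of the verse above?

Line 3: each(1) + golden(2) + cool(1) + crab(1) = 5

5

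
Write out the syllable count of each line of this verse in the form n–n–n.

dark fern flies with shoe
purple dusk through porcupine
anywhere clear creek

Line 1: dark(1) + fern(1) + flies(1) + with(1) + shoe(1) = 5
Line 2: purple(2) + dusk(1) + through(1) + porcupine(3) = 7
Line 3: anywhere(3) + clear(1) + creek(1) = 5

5–7–5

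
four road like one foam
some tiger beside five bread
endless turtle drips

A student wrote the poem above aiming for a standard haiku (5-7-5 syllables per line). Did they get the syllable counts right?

Line 1: "four road like one foam": 1+1+1+1+1 = 5 ✓
Line 2: "some tiger beside five bread": 1+2+2+1+1 = 7 ✓
Line 3: "endless turtle drips": 2+2+1 = 5 ✓

Yes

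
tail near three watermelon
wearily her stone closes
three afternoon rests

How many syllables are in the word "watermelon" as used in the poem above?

4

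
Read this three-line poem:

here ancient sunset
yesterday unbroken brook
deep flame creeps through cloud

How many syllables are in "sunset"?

"sunset" has 2 syllables.

2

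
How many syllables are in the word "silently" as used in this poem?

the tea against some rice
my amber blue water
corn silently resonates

3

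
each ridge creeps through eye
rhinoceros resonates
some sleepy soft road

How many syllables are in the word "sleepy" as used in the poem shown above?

2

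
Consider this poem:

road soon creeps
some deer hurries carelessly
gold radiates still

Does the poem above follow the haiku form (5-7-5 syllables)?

Line 1: road(1) + soon(1) + creeps(1) = 3 (expected 5)
Line 2: some(1) + deer(1) + hurries(2) + carelessly(3) = 7 ✓
Line 3: gold(1) + radiates(3) + still(1) = 5 ✓

No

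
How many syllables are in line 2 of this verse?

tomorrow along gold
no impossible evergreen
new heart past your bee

Line 2: no (1), impossible (4), evergreen (3) → 8

8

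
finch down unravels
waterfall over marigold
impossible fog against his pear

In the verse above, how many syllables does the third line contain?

9

The third line: impossible (4), fog (1), against (2), his (1), pear (1) → 9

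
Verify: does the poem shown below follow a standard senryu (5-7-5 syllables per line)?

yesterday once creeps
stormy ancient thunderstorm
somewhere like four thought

Line 1: "yesterday once creeps": 3+1+1 = 5 ✓
Line 2: "stormy ancient thunderstorm": 2+2+3 = 7 ✓
Line 3: "somewhere like four thought": 2+1+1+1 = 5 ✓

Yes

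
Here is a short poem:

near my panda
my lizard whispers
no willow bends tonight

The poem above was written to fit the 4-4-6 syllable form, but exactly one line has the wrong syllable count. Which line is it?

Line 1: near (1), my (1), panda (2) → 4 ✓
Line 2: my (1), lizard (2), whispers (2) → 5 (expected 4)
Line 3: no (1), willow (2), bends (1), tonight (2) → 6 ✓

Line 2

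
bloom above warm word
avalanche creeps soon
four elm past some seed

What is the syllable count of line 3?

Line 3: four (1), elm (1), past (1), some (1), seed (1) → 5

5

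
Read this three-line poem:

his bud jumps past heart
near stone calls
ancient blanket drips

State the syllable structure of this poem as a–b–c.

5–3–5

Line 1: his(1) + bud(1) + jumps(1) + past(1) + heart(1) = 5
Line 2: near(1) + stone(1) + calls(1) = 3
Line 3: ancient(2) + blanket(2) + drips(1) = 5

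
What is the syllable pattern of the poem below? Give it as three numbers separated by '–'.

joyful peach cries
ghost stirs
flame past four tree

4–2–4

Line 1: joyful(2) + peach(1) + cries(1) = 4
Line 2: ghost(1) + stirs(1) = 2
Line 3: flame(1) + past(1) + four(1) + tree(1) = 4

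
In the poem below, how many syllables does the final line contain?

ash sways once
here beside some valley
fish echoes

The final line: fish (1), echoes (2) → 3

3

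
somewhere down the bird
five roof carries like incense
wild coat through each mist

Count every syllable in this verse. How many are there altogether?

Line 1: "somewhere down the bird": 2+1+1+1 = 5
Line 2: "five roof carries like incense": 1+1+2+1+2 = 7
Line 3: "wild coat through each mist": 1+1+1+1+1 = 5
Total: 5 + 7 + 5 = 17

17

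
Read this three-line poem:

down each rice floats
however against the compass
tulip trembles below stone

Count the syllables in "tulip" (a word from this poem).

2

"tulip" has 2 syllables.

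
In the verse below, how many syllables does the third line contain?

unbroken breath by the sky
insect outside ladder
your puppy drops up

5

The third line: your (1), puppy (2), drops (1), up (1) → 5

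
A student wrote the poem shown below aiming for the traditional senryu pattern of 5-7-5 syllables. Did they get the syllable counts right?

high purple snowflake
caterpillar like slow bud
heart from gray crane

No

Line 1: high (1), purple (2), snowflake (2) → 5 ✓
Line 2: caterpillar (4), like (1), slow (1), bud (1) → 7 ✓
Line 3: heart (1), from (1), gray (1), crane (1) → 4 (expected 5)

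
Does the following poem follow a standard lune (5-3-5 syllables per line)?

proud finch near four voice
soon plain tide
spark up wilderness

Line 1: proud(1) + finch(1) + near(1) + four(1) + voice(1) = 5 ✓
Line 2: soon(1) + plain(1) + tide(1) = 3 ✓
Line 3: spark(1) + up(1) + wilderness(3) = 5 ✓

Yes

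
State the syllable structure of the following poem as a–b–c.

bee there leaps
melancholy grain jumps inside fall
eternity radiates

Line 1: bee (1), there (1), leaps (1) → 3
Line 2: melancholy (4), grain (1), jumps (1), inside (2), fall (1) → 9
Line 3: eternity (4), radiates (3) → 7

3–9–7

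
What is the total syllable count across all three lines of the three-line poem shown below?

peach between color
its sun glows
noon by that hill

Line 1: peach (1), between (2), color (2) → 5
Line 2: its (1), sun (1), glows (1) → 3
Line 3: noon (1), by (1), that (1), hill (1) → 4
Total: 5 + 3 + 4 = 12

12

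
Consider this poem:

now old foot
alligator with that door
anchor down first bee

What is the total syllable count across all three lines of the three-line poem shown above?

Line 1: "now old foot": 1+1+1 = 3
Line 2: "alligator with that door": 4+1+1+1 = 7
Line 3: "anchor down first bee": 2+1+1+1 = 5
Total: 3 + 7 + 5 = 15

15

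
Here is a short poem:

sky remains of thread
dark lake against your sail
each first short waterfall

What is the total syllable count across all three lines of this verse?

17

Line 1: sky(1) + remains(2) + of(1) + thread(1) = 5
Line 2: dark(1) + lake(1) + against(2) + your(1) + sail(1) = 6
Line 3: each(1) + first(1) + short(1) + waterfall(3) = 6
Total: 5 + 6 + 6 = 17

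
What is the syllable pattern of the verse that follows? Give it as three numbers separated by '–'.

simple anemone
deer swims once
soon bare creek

6–3–3

Line 1: simple (2), anemone (4) → 6
Line 2: deer (1), swims (1), once (1) → 3
Line 3: soon (1), bare (1), creek (1) → 3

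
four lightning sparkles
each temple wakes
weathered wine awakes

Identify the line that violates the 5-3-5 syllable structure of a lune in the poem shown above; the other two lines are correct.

Line 1: four(1) + lightning(2) + sparkles(2) = 5 ✓
Line 2: each(1) + temple(2) + wakes(1) = 4 (expected 3)
Line 3: weathered(2) + wine(1) + awakes(2) = 5 ✓

Line 2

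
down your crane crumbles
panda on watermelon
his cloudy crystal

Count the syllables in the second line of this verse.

7

The second line: panda (2), on (1), watermelon (4) → 7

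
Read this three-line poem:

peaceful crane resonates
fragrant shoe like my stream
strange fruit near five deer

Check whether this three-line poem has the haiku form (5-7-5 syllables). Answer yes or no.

No

Line 1: "peaceful crane resonates": 2+1+3 = 6 (expected 5)
Line 2: "fragrant shoe like my stream": 2+1+1+1+1 = 6 (expected 7)
Line 3: "strange fruit near five deer": 1+1+1+1+1 = 5 ✓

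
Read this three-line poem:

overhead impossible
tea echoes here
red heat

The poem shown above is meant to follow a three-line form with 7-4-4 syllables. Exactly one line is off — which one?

Line 1: overhead(3) + impossible(4) = 7 ✓
Line 2: tea(1) + echoes(2) + here(1) = 4 ✓
Line 3: red(1) + heat(1) = 2 (expected 4)

The third line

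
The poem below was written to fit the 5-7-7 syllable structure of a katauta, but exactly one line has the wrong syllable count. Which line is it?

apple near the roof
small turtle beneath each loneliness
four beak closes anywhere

Line 2

Line 1: apple (2), near (1), the (1), roof (1) → 5 ✓
Line 2: small (1), turtle (2), beneath (2), each (1), loneliness (3) → 9 (expected 7)
Line 3: four (1), beak (1), closes (2), anywhere (3) → 7 ✓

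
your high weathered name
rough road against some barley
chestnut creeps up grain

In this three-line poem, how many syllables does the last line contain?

5

The last line: chestnut (2), creeps (1), up (1), grain (1) → 5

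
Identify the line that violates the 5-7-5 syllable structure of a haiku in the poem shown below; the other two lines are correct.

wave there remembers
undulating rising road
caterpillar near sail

Line 3

Line 1: "wave there remembers": 1+1+3 = 5 ✓
Line 2: "undulating rising road": 4+2+1 = 7 ✓
Line 3: "caterpillar near sail": 4+1+1 = 6 (expected 5)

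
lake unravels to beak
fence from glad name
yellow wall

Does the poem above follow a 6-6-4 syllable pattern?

No

Line 1: lake(1) + unravels(3) + to(1) + beak(1) = 6 ✓
Line 2: fence(1) + from(1) + glad(1) + name(1) = 4 (expected 6)
Line 3: yellow(2) + wall(1) = 3 (expected 4)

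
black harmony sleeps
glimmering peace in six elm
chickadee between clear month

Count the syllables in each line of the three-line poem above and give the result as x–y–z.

Line 1: "black harmony sleeps": 1+3+1 = 5
Line 2: "glimmering peace in six elm": 3+1+1+1+1 = 7
Line 3: "chickadee between clear month": 3+2+1+1 = 7

5–7–7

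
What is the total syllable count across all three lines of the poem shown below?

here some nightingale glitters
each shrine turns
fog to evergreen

15

Line 1: here(1) + some(1) + nightingale(3) + glitters(2) = 7
Line 2: each(1) + shrine(1) + turns(1) = 3
Line 3: fog(1) + to(1) + evergreen(3) = 5
Total: 7 + 3 + 5 = 15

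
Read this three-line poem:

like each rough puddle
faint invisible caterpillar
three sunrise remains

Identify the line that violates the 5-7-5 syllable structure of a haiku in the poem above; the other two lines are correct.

Line 1: "like each rough puddle": 1+1+1+2 = 5 ✓
Line 2: "faint invisible caterpillar": 1+4+4 = 9 (expected 7)
Line 3: "three sunrise remains": 1+2+2 = 5 ✓

The second line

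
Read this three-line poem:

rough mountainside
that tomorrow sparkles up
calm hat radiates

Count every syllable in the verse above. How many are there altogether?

Line 1: "rough mountainside": 1+3 = 4
Line 2: "that tomorrow sparkles up": 1+3+2+1 = 7
Line 3: "calm hat radiates": 1+1+3 = 5
Total: 4 + 7 + 5 = 16

16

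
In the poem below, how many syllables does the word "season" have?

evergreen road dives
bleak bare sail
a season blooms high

2

"season" has 2 syllables.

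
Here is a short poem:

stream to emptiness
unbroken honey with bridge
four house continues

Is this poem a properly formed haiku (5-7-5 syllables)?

Yes

Line 1: stream(1) + to(1) + emptiness(3) = 5 ✓
Line 2: unbroken(3) + honey(2) + with(1) + bridge(1) = 7 ✓
Line 3: four(1) + house(1) + continues(3) = 5 ✓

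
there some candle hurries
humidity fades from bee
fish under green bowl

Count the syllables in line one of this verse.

6

Line one: "there some candle hurries": 1+1+2+2 = 6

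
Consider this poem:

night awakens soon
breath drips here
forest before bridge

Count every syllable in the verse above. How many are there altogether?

Line 1: night(1) + awakens(3) + soon(1) = 5
Line 2: breath(1) + drips(1) + here(1) = 3
Line 3: forest(2) + before(2) + bridge(1) = 5
Total: 5 + 3 + 5 = 13

13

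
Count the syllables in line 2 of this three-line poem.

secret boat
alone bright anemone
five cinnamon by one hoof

7

Line 2: alone(2) + bright(1) + anemone(4) = 7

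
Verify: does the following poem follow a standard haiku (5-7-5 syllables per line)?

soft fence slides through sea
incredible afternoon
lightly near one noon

Line 1: soft (1), fence (1), slides (1), through (1), sea (1) → 5 ✓
Line 2: incredible (4), afternoon (3) → 7 ✓
Line 3: lightly (2), near (1), one (1), noon (1) → 5 ✓

Yes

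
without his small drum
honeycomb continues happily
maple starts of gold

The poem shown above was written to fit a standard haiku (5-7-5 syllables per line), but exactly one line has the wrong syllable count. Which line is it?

Line 2

Line 1: without(2) + his(1) + small(1) + drum(1) = 5 ✓
Line 2: honeycomb(3) + continues(3) + happily(3) = 9 (expected 7)
Line 3: maple(2) + starts(1) + of(1) + gold(1) = 5 ✓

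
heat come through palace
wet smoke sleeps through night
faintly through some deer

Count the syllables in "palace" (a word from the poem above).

2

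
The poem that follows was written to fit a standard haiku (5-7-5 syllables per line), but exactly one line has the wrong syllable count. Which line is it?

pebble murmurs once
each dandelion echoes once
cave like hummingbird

Line 1: pebble (2), murmurs (2), once (1) → 5 ✓
Line 2: each (1), dandelion (4), echoes (2), once (1) → 8 (expected 7)
Line 3: cave (1), like (1), hummingbird (3) → 5 ✓

Line 2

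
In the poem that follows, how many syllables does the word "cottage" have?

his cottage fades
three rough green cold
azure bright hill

"cottage" has 2 syllables.

2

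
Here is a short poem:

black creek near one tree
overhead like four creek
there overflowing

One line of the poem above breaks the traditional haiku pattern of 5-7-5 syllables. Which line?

Line 1: "black creek near one tree": 1+1+1+1+1 = 5 ✓
Line 2: "overhead like four creek": 3+1+1+1 = 6 (expected 7)
Line 3: "there overflowing": 1+4 = 5 ✓

The second line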